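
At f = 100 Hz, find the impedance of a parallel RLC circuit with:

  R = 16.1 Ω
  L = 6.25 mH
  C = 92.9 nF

Step 1 — Angular frequency: ω = 2π·f = 2π·100 = 628.3 rad/s.
Step 2 — Component impedances:
  R: Z = R = 16.1 Ω
  L: Z = jωL = j·628.3·0.00625 = 0 + j3.927 Ω
  C: Z = 1/(jωC) = -j/(ω·C) = 0 - j1.713e+04 Ω
Step 3 — Parallel combination: 1/Z_total = 1/R + 1/L + 1/C; Z_total = 0.9044 + j3.707 Ω = 3.816∠76.3° Ω.

Z = 0.9044 + j3.707 Ω = 3.816∠76.3° Ω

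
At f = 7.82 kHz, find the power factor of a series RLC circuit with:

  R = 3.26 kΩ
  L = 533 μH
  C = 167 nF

Step 1 — Angular frequency: ω = 2π·f = 2π·7820 = 4.913e+04 rad/s.
Step 2 — Component impedances:
  R: Z = R = 3260 Ω
  L: Z = jωL = j·4.913e+04·0.000533 = 0 + j26.19 Ω
  C: Z = 1/(jωC) = -j/(ω·C) = 0 - j121.9 Ω
Step 3 — Series combination: Z_total = R + L + C = 3260 - j95.68 Ω = 3261∠-1.7° Ω.
Step 4 — Power factor: PF = cos(φ) = Re(Z)/|Z| = 3260/3261.4 = 0.9996.
Step 5 — Type: Im(Z) = -95.68 ⇒ leading (phase φ = -1.7°).

PF = 0.9996 (leading, φ = -1.7°)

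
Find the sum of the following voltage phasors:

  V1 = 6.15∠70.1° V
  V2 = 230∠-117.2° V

Step 1 — Convert each phasor to rectangular form:
  V1 = 6.15·(cos(70.1°) + j·sin(70.1°)) = 2.093 + j5.783 V
  V2 = 230·(cos(-117.2°) + j·sin(-117.2°)) = -105.1 - j204.6 V
Step 2 — Sum components: V_total = -103 - j198.8 V.
Step 3 — Convert to polar: |V_total| = 223.9 V, ∠V_total = -117.4°.

V_total = 223.9∠-117.4° V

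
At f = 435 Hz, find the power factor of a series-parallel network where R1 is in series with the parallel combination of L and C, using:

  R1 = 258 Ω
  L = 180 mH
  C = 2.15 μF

Step 1 — Angular frequency: ω = 2π·f = 2π·435 = 2733 rad/s.
Step 2 — Component impedances:
  R1: Z = R = 258 Ω
  L: Z = jωL = j·2733·0.18 = 0 + j492 Ω
  C: Z = 1/(jωC) = -j/(ω·C) = 0 - j170.2 Ω
Step 3 — Parallel branch: L || C = 1/(1/L + 1/C) = 0 - j260.2 Ω.
Step 4 — Series with R1: Z_total = R1 + (L || C) = 258 - j260.2 Ω = 366.4∠-45.2° Ω.
Step 5 — Power factor: PF = cos(φ) = Re(Z)/|Z| = 258/366.4 = 0.7041.
Step 6 — Type: Im(Z) = -260.2 ⇒ leading (phase φ = -45.2°).

PF = 0.7041 (leading, φ = -45.2°)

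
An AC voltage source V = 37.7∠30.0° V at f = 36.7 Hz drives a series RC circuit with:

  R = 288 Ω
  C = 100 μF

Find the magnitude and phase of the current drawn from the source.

Step 1 — Angular frequency: ω = 2π·f = 2π·36.7 = 230.6 rad/s.
Step 2 — Component impedances:
  R: Z = R = 288 Ω
  C: Z = 1/(jωC) = -j/(ω·C) = 0 - j43.37 Ω
Step 3 — Series combination: Z_total = R + C = 288 - j43.37 Ω = 291.2∠-8.6° Ω.
Step 4 — Source phasor: V = 37.7∠30.0° V = 32.65 + j18.85 V.
Step 5 — Ohm's law: I = V / Z_total = (32.65 + j18.85) / (288 - j43.37) = 0.1012 + j0.08069 A.
Step 6 — Convert to polar: |I| = 0.1294 A, ∠I = 38.6°.

I = 0.1294∠38.6° A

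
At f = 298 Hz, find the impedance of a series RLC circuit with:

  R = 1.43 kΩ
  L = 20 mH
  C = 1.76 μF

Step 1 — Angular frequency: ω = 2π·f = 2π·298 = 1872 rad/s.
Step 2 — Component impedances:
  R: Z = R = 1430 Ω
  L: Z = jωL = j·1872·0.02 = 0 + j37.45 Ω
  C: Z = 1/(jωC) = -j/(ω·C) = 0 - j303.5 Ω
Step 3 — Series combination: Z_total = R + L + C = 1430 - j266 Ω = 1455∠-10.5° Ω.

Z = 1430 - j266 Ω = 1455∠-10.5° Ω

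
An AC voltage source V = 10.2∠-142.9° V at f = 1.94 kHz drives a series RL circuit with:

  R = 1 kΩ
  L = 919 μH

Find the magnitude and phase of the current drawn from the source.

Step 1 — Angular frequency: ω = 2π·f = 2π·1940 = 1.219e+04 rad/s.
Step 2 — Component impedances:
  R: Z = R = 1000 Ω
  L: Z = jωL = j·1.219e+04·0.000919 = 0 + j11.2 Ω
Step 3 — Series combination: Z_total = R + L = 1000 + j11.2 Ω = 1000∠0.6° Ω.
Step 4 — Source phasor: V = 10.2∠-142.9° V = -8.135 - j6.153 V.
Step 5 — Ohm's law: I = V / Z_total = (-8.135 - j6.153) / (1000 + j11.2) = -0.008203 - j0.006061 A.
Step 6 — Convert to polar: |I| = 0.0102 A, ∠I = -143.5°.

I = 0.0102∠-143.5° A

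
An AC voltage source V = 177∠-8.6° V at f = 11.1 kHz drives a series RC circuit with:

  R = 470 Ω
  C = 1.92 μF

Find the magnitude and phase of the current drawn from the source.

Step 1 — Angular frequency: ω = 2π·f = 2π·1.11e+04 = 6.974e+04 rad/s.
Step 2 — Component impedances:
  R: Z = R = 470 Ω
  C: Z = 1/(jωC) = -j/(ω·C) = 0 - j7.468 Ω
Step 3 — Series combination: Z_total = R + C = 470 - j7.468 Ω = 470.1∠-0.9° Ω.
Step 4 — Source phasor: V = 177∠-8.6° V = 175 - j26.47 V.
Step 5 — Ohm's law: I = V / Z_total = (175 - j26.47) / (470 - j7.468) = 0.3732 - j0.05039 A.
Step 6 — Convert to polar: |I| = 0.3765 A, ∠I = -7.7°.

I = 0.3765∠-7.7° A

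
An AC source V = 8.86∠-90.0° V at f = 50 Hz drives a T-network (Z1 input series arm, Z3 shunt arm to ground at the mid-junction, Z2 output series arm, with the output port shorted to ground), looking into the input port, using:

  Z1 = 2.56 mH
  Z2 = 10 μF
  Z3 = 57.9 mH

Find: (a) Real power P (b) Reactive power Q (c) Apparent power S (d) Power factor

Step 1 — Angular frequency: ω = 2π·f = 2π·50 = 314.2 rad/s.
Step 2 — Component impedances:
  Z1: Z = jωL = j·314.2·0.00256 = 0 + j0.8042 Ω
  Z2: Z = 1/(jωC) = -j/(ω·C) = 0 - j318.3 Ω
  Z3: Z = jωL = j·314.2·0.0579 = 0 + j18.19 Ω
Step 3 — With the output port shorted to ground, the output series arm Z2 runs from the junction to ground; the shunt arm Z3 also runs from the junction to ground. They appear in parallel: Z3 || Z2 = 0 + j19.29 Ω.
Step 4 — Series with input arm Z1: Z_in = Z1 + (Z3 || Z2) = 0 + j20.1 Ω = 20.1∠90.0° Ω.
Step 5 — Source phasor: V = 8.86∠-90.0° V = 0 - j8.86 V.
Step 6 — Current: I = V / Z = -0.4409 A = 0.4409∠-180.0° A.
Step 7 — Complex power: S = V·I* = 0 + j3.906 VA.
Step 8 — Real power: P = Re(S) = 0 W.
Step 9 — Reactive power: Q = Im(S) = 3.906 VAR.
Step 10 — Apparent power: |S| = 3.906 VA.
Step 11 — Power factor: PF = P/|S| = 0 (lagging).

(a) P = 0 W  (b) Q = 3.906 VAR  (c) S = 3.906 VA  (d) PF = 0 (lagging)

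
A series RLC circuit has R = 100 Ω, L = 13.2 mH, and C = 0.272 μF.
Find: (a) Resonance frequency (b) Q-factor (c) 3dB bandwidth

Step 1 — Resonance: ω₀ = 1/√(LC) = 1/√(0.0132·2.72e-07) = 1.669e+04 rad/s.
Step 2 — f₀ = ω₀/(2π) = 2656 Hz.
Step 3 — Series Q: Q = ω₀L/R = 1.669e+04·0.0132/100 = 2.203.
Step 4 — Bandwidth: Δω = ω₀/Q = 7576 rad/s; BW = Δω/(2π) = 1206 Hz.

(a) f₀ = 2656 Hz  (b) Q = 2.203  (c) BW = 1206 Hz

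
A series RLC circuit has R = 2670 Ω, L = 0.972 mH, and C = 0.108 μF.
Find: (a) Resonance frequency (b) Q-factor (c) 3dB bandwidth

Step 1 — Resonance: ω₀ = 1/√(LC) = 1/√(0.000972·1.08e-07) = 9.76e+04 rad/s.
Step 2 — f₀ = ω₀/(2π) = 1.553e+04 Hz.
Step 3 — Series Q: Q = ω₀L/R = 9.76e+04·0.000972/2670 = 0.03553.
Step 4 — Bandwidth: Δω = ω₀/Q = 2.747e+06 rad/s; BW = Δω/(2π) = 4.372e+05 Hz.

(a) f₀ = 1.553e+04 Hz  (b) Q = 0.03553  (c) BW = 4.372e+05 Hz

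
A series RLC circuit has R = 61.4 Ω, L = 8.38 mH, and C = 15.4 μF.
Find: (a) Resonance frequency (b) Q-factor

Step 1 — Resonance condition Im(Z)=0 gives ω₀ = 1/√(LC).
Step 2 — ω₀ = 1/√(0.00838·1.54e-05) = 2784 rad/s.
Step 3 — f₀ = ω₀/(2π) = 443 Hz.
Step 4 — Series Q: Q = ω₀L/R = 2784·0.00838/61.4 = 0.3799.

(a) f₀ = 443 Hz  (b) Q = 0.3799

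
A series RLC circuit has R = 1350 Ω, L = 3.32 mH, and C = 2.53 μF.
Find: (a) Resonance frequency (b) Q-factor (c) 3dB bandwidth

Step 1 — Resonance: ω₀ = 1/√(LC) = 1/√(0.00332·2.53e-06) = 1.091e+04 rad/s.
Step 2 — f₀ = ω₀/(2π) = 1737 Hz.
Step 3 — Series Q: Q = ω₀L/R = 1.091e+04·0.00332/1350 = 0.02683.
Step 4 — Bandwidth: Δω = ω₀/Q = 4.066e+05 rad/s; BW = Δω/(2π) = 6.472e+04 Hz.

(a) f₀ = 1737 Hz  (b) Q = 0.02683  (c) BW = 6.472e+04 Hz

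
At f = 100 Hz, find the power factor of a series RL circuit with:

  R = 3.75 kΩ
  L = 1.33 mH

Step 1 — Angular frequency: ω = 2π·f = 2π·100 = 628.3 rad/s.
Step 2 — Component impedances:
  R: Z = R = 3750 Ω
  L: Z = jωL = j·628.3·0.00133 = 0 + j0.8357 Ω
Step 3 — Series combination: Z_total = R + L = 3750 + j0.8357 Ω = 3750∠0.0° Ω.
Step 4 — Power factor: PF = cos(φ) = Re(Z)/|Z| = 3750/3750 = 1.
Step 5 — Type: Im(Z) = 0.8357 ⇒ lagging (phase φ = 0.0°).

PF = 1 (lagging, φ = 0.0°)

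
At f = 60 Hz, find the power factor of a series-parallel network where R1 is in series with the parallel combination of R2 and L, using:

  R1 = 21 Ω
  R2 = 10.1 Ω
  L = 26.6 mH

Step 1 — Angular frequency: ω = 2π·f = 2π·60 = 377 rad/s.
Step 2 — Component impedances:
  R1: Z = R = 21 Ω
  R2: Z = R = 10.1 Ω
  L: Z = jωL = j·377·0.0266 = 0 + j10.03 Ω
Step 3 — Parallel branch: R2 || L = 1/(1/R2 + 1/L) = 5.014 + j5.05 Ω.
Step 4 — Series with R1: Z_total = R1 + (R2 || L) = 26.01 + j5.05 Ω = 26.5∠11.0° Ω.
Step 5 — Power factor: PF = cos(φ) = Re(Z)/|Z| = 26.014/26.499 = 0.9817.
Step 6 — Type: Im(Z) = 5.05 ⇒ lagging (phase φ = 11.0°).

PF = 0.9817 (lagging, φ = 11.0°)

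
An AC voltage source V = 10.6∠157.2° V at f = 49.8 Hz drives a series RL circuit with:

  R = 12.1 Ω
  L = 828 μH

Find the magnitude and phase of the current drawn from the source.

Step 1 — Angular frequency: ω = 2π·f = 2π·49.8 = 312.9 rad/s.
Step 2 — Component impedances:
  R: Z = R = 12.1 Ω
  L: Z = jωL = j·312.9·0.000828 = 0 + j0.2591 Ω
Step 3 — Series combination: Z_total = R + L = 12.1 + j0.2591 Ω = 12.1∠1.2° Ω.
Step 4 — Source phasor: V = 10.6∠157.2° V = -9.772 + j4.108 V.
Step 5 — Ohm's law: I = V / Z_total = (-9.772 + j4.108) / (12.1 + j0.2591) = -0.7999 + j0.3566 A.
Step 6 — Convert to polar: |I| = 0.8758 A, ∠I = 156.0°.

I = 0.8758∠156.0° A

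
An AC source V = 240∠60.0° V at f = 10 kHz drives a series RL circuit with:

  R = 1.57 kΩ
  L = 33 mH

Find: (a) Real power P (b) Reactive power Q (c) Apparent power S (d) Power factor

Step 1 — Angular frequency: ω = 2π·f = 2π·1e+04 = 6.283e+04 rad/s.
Step 2 — Component impedances:
  R: Z = R = 1570 Ω
  L: Z = jωL = j·6.283e+04·0.033 = 0 + j2073 Ω
Step 3 — Series combination: Z_total = R + L = 1570 + j2073 Ω = 2601∠52.9° Ω.
Step 4 — Source phasor: V = 240∠60.0° V = 120 + j207.8 V.
Step 5 — Current: I = V / Z = 0.09157 + j0.01146 A = 0.09228∠7.1° A.
Step 6 — Complex power: S = V·I* = 13.37 + j17.66 VA.
Step 7 — Real power: P = Re(S) = 13.37 W.
Step 8 — Reactive power: Q = Im(S) = 17.66 VAR.
Step 9 — Apparent power: |S| = 22.15 VA.
Step 10 — Power factor: PF = P/|S| = 0.6037 (lagging).

(a) P = 13.37 W  (b) Q = 17.66 VAR  (c) S = 22.15 VA  (d) PF = 0.6037 (lagging)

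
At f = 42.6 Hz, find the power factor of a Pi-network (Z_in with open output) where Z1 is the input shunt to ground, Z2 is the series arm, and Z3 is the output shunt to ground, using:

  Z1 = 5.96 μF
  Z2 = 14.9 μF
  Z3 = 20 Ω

Step 1 — Angular frequency: ω = 2π·f = 2π·42.6 = 267.7 rad/s.
Step 2 — Component impedances:
  Z1: Z = 1/(jωC) = -j/(ω·C) = 0 - j626.9 Ω
  Z2: Z = 1/(jωC) = -j/(ω·C) = 0 - j250.7 Ω
  Z3: Z = R = 20 Ω
Step 3 — With open output, the series arm Z2 and the output shunt Z3 appear in series to ground: Z2 + Z3 = 20 - j250.7 Ω.
Step 4 — Parallel with input shunt Z1: Z_in = Z1 || (Z2 + Z3) = 10.2 - j179.3 Ω = 179.6∠-86.7° Ω.
Step 5 — Power factor: PF = cos(φ) = Re(Z)/|Z| = 10.199/179.62 = 0.05678.
Step 6 — Type: Im(Z) = -179.3 ⇒ leading (phase φ = -86.7°).

PF = 0.05678 (leading, φ = -86.7°)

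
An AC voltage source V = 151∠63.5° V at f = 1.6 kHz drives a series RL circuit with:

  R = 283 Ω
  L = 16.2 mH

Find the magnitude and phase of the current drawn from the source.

Step 1 — Angular frequency: ω = 2π·f = 2π·1600 = 1.005e+04 rad/s.
Step 2 — Component impedances:
  R: Z = R = 283 Ω
  L: Z = jωL = j·1.005e+04·0.0162 = 0 + j162.9 Ω
Step 3 — Series combination: Z_total = R + L = 283 + j162.9 Ω = 326.5∠29.9° Ω.
Step 4 — Source phasor: V = 151∠63.5° V = 67.38 + j135.1 V.
Step 5 — Ohm's law: I = V / Z_total = (67.38 + j135.1) / (283 + j162.9) = 0.3853 + j0.2558 A.
Step 6 — Convert to polar: |I| = 0.4625 A, ∠I = 33.6°.

I = 0.4625∠33.6° A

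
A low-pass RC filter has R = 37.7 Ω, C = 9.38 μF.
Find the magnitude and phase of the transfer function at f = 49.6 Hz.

Step 1 — Angular frequency: ω = 2π·49.6 = 311.6 rad/s.
Step 2 — Transfer function: H(jω) = 1/(1 + jωRC).
Step 3 — Denominator: 1 + jωRC = 1 + j·311.6·37.7·9.38e-06 = 1 + j0.1102.
Step 4 — H = 0.988 - j0.1089.
Step 5 — Magnitude: |H| = 0.994 (-0.1 dB); phase: φ = -6.3°.

|H| = 0.994 (-0.1 dB), φ = -6.3°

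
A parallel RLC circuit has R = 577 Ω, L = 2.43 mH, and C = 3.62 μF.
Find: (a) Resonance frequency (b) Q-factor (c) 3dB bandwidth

Step 1 — Resonance: ω₀ = 1/√(LC) = 1/√(0.00243·3.62e-06) = 1.066e+04 rad/s.
Step 2 — f₀ = ω₀/(2π) = 1697 Hz.
Step 3 — Parallel Q: Q = R/(ω₀L) = 577/(1.066e+04·0.00243) = 22.27.
Step 4 — Bandwidth: Δω = ω₀/Q = 478.8 rad/s; BW = Δω/(2π) = 76.2 Hz.

(a) f₀ = 1697 Hz  (b) Q = 22.27  (c) BW = 76.2 Hz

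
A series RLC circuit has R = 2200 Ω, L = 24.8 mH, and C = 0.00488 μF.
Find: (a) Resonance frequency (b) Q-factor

Step 1 — Resonance condition Im(Z)=0 gives ω₀ = 1/√(LC).
Step 2 — ω₀ = 1/√(0.0248·4.88e-09) = 9.09e+04 rad/s.
Step 3 — f₀ = ω₀/(2π) = 1.447e+04 Hz.
Step 4 — Series Q: Q = ω₀L/R = 9.09e+04·0.0248/2200 = 1.025.

(a) f₀ = 1.447e+04 Hz  (b) Q = 1.025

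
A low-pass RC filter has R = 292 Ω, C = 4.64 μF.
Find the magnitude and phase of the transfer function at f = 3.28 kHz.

Step 1 — Angular frequency: ω = 2π·3280 = 2.061e+04 rad/s.
Step 2 — Transfer function: H(jω) = 1/(1 + jωRC).
Step 3 — Denominator: 1 + jωRC = 1 + j·2.061e+04·292·4.64e-06 = 1 + j27.92.
Step 4 — H = 0.001281 - j0.03577.
Step 5 — Magnitude: |H| = 0.03579 (-28.9 dB); phase: φ = -87.9°.

|H| = 0.03579 (-28.9 dB), φ = -87.9°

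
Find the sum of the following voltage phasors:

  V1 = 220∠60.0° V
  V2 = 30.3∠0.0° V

Step 1 — Convert each phasor to rectangular form:
  V1 = 220·(cos(60.0°) + j·sin(60.0°)) = 110 + j190.5 V
  V2 = 30.3·(cos(0.0°) + j·sin(0.0°)) = 30.3 V
Step 2 — Sum components: V_total = 140.3 + j190.5 V.
Step 3 — Convert to polar: |V_total| = 236.6 V, ∠V_total = 53.6°.

V_total = 236.6∠53.6° V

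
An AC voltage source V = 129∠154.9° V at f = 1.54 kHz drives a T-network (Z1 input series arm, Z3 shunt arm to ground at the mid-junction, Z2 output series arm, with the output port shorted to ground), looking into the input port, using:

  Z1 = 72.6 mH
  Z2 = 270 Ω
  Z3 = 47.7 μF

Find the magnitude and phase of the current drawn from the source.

Step 1 — Angular frequency: ω = 2π·f = 2π·1540 = 9676 rad/s.
Step 2 — Component impedances:
  Z1: Z = jωL = j·9676·0.0726 = 0 + j702.5 Ω
  Z2: Z = R = 270 Ω
  Z3: Z = 1/(jωC) = -j/(ω·C) = 0 - j2.167 Ω
Step 3 — With the output port shorted to ground, the output series arm Z2 runs from the junction to ground; the shunt arm Z3 also runs from the junction to ground. They appear in parallel: Z3 || Z2 = 0.01738 - j2.166 Ω.
Step 4 — Series with input arm Z1: Z_in = Z1 + (Z3 || Z2) = 0.01738 + j700.3 Ω = 700.3∠90.0° Ω.
Step 5 — Source phasor: V = 129∠154.9° V = -116.8 + j54.72 V.
Step 6 — Ohm's law: I = V / Z_total = (-116.8 + j54.72) / (0.01738 + j700.3) = 0.07813 + j0.1668 A.
Step 7 — Convert to polar: |I| = 0.1842 A, ∠I = 64.9°.

I = 0.1842∠64.9° A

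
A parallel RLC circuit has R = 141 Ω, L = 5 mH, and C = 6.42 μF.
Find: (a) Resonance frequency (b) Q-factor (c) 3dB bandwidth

Step 1 — Resonance: ω₀ = 1/√(LC) = 1/√(0.005·6.42e-06) = 5581 rad/s.
Step 2 — f₀ = ω₀/(2π) = 888.3 Hz.
Step 3 — Parallel Q: Q = R/(ω₀L) = 141/(5581·0.005) = 5.052.
Step 4 — Bandwidth: Δω = ω₀/Q = 1105 rad/s; BW = Δω/(2π) = 175.8 Hz.

(a) f₀ = 888.3 Hz  (b) Q = 5.052  (c) BW = 175.8 Hz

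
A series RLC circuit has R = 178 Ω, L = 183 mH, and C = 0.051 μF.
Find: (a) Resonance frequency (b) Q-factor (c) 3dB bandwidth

Step 1 — Resonance: ω₀ = 1/√(LC) = 1/√(0.183·5.1e-08) = 1.035e+04 rad/s.
Step 2 — f₀ = ω₀/(2π) = 1647 Hz.
Step 3 — Series Q: Q = ω₀L/R = 1.035e+04·0.183/178 = 10.64.
Step 4 — Bandwidth: Δω = ω₀/Q = 972.7 rad/s; BW = Δω/(2π) = 154.8 Hz.

(a) f₀ = 1647 Hz  (b) Q = 10.64  (c) BW = 154.8 Hz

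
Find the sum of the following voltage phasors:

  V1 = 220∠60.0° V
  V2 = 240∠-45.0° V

Step 1 — Convert each phasor to rectangular form:
  V1 = 220·(cos(60.0°) + j·sin(60.0°)) = 110 + j190.5 V
  V2 = 240·(cos(-45.0°) + j·sin(-45.0°)) = 169.7 - j169.7 V
Step 2 — Sum components: V_total = 279.7 + j20.82 V.
Step 3 — Convert to polar: |V_total| = 280.5 V, ∠V_total = 4.3°.

V_total = 280.5∠4.3° V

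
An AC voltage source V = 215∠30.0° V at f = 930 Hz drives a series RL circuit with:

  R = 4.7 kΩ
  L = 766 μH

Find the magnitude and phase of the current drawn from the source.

Step 1 — Angular frequency: ω = 2π·f = 2π·930 = 5843 rad/s.
Step 2 — Component impedances:
  R: Z = R = 4700 Ω
  L: Z = jωL = j·5843·0.000766 = 0 + j4.476 Ω
Step 3 — Series combination: Z_total = R + L = 4700 + j4.476 Ω = 4700∠0.1° Ω.
Step 4 — Source phasor: V = 215∠30.0° V = 186.2 + j107.5 V.
Step 5 — Ohm's law: I = V / Z_total = (186.2 + j107.5) / (4700 + j4.476) = 0.03964 + j0.02283 A.
Step 6 — Convert to polar: |I| = 0.04574 A, ∠I = 29.9°.

I = 0.04574∠29.9° A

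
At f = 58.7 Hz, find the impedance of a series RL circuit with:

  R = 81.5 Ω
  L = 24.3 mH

Step 1 — Angular frequency: ω = 2π·f = 2π·58.7 = 368.8 rad/s.
Step 2 — Component impedances:
  R: Z = R = 81.5 Ω
  L: Z = jωL = j·368.8·0.0243 = 0 + j8.962 Ω
Step 3 — Series combination: Z_total = R + L = 81.5 + j8.962 Ω = 81.99∠6.3° Ω.

Z = 81.5 + j8.962 Ω = 81.99∠6.3° Ω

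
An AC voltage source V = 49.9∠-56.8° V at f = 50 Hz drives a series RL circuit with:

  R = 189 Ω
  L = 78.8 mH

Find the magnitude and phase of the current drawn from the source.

Step 1 — Angular frequency: ω = 2π·f = 2π·50 = 314.2 rad/s.
Step 2 — Component impedances:
  R: Z = R = 189 Ω
  L: Z = jωL = j·314.2·0.0788 = 0 + j24.76 Ω
Step 3 — Series combination: Z_total = R + L = 189 + j24.76 Ω = 190.6∠7.5° Ω.
Step 4 — Source phasor: V = 49.9∠-56.8° V = 27.32 - j41.75 V.
Step 5 — Ohm's law: I = V / Z_total = (27.32 - j41.75) / (189 + j24.76) = 0.1137 - j0.2358 A.
Step 6 — Convert to polar: |I| = 0.2618 A, ∠I = -64.3°.

I = 0.2618∠-64.3° A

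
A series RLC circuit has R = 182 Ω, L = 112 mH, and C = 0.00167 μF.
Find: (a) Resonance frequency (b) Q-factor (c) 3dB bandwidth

Step 1 — Resonance: ω₀ = 1/√(LC) = 1/√(0.112·1.67e-09) = 7.312e+04 rad/s.
Step 2 — f₀ = ω₀/(2π) = 1.164e+04 Hz.
Step 3 — Series Q: Q = ω₀L/R = 7.312e+04·0.112/182 = 45.
Step 4 — Bandwidth: Δω = ω₀/Q = 1625 rad/s; BW = Δω/(2π) = 258.6 Hz.

(a) f₀ = 1.164e+04 Hz  (b) Q = 45  (c) BW = 258.6 Hz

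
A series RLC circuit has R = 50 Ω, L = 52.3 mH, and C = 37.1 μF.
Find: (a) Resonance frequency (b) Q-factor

Step 1 — Resonance condition Im(Z)=0 gives ω₀ = 1/√(LC).
Step 2 — ω₀ = 1/√(0.0523·3.71e-05) = 717.9 rad/s.
Step 3 — f₀ = ω₀/(2π) = 114.3 Hz.
Step 4 — Series Q: Q = ω₀L/R = 717.9·0.0523/50 = 0.7509.

(a) f₀ = 114.3 Hz  (b) Q = 0.7509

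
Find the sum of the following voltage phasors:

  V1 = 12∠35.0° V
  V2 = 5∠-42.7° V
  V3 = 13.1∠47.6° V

Step 1 — Convert each phasor to rectangular form:
  V1 = 12·(cos(35.0°) + j·sin(35.0°)) = 9.83 + j6.883 V
  V2 = 5·(cos(-42.7°) + j·sin(-42.7°)) = 3.675 - j3.391 V
  V3 = 13.1·(cos(47.6°) + j·sin(47.6°)) = 8.833 + j9.674 V
Step 2 — Sum components: V_total = 22.34 + j13.17 V.
Step 3 — Convert to polar: |V_total| = 25.93 V, ∠V_total = 30.5°.

V_total = 25.93∠30.5° V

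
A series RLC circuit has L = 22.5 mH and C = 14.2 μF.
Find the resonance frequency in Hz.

Step 1 — Resonance condition Im(Z)=0 gives ω₀ = 1/√(LC).
Step 2 — ω₀ = 1/√(0.0225·1.42e-05) = 1769 rad/s.
Step 3 — f₀ = ω₀/(2π) = 281.6 Hz.

f₀ = 281.6 Hz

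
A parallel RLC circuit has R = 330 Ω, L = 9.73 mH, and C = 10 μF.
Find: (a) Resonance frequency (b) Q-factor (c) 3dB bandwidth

Step 1 — Resonance: ω₀ = 1/√(LC) = 1/√(0.00973·1e-05) = 3206 rad/s.
Step 2 — f₀ = ω₀/(2π) = 510.2 Hz.
Step 3 — Parallel Q: Q = R/(ω₀L) = 330/(3206·0.00973) = 10.58.
Step 4 — Bandwidth: Δω = ω₀/Q = 303 rad/s; BW = Δω/(2π) = 48.23 Hz.

(a) f₀ = 510.2 Hz  (b) Q = 10.58  (c) BW = 48.23 Hz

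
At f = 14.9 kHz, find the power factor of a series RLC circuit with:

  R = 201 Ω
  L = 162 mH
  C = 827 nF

Step 1 — Angular frequency: ω = 2π·f = 2π·1.49e+04 = 9.362e+04 rad/s.
Step 2 — Component impedances:
  R: Z = R = 201 Ω
  L: Z = jωL = j·9.362e+04·0.162 = 0 + j1.517e+04 Ω
  C: Z = 1/(jωC) = -j/(ω·C) = 0 - j12.92 Ω
Step 3 — Series combination: Z_total = R + L + C = 201 + j1.515e+04 Ω = 1.515e+04∠89.2° Ω.
Step 4 — Power factor: PF = cos(φ) = Re(Z)/|Z| = 201/15155 = 0.01326.
Step 5 — Type: Im(Z) = 1.515e+04 ⇒ lagging (phase φ = 89.2°).

PF = 0.01326 (lagging, φ = 89.2°)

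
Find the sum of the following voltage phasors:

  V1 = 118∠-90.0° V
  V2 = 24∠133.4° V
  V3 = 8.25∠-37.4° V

Step 1 — Convert each phasor to rectangular form:
  V1 = 118·(cos(-90.0°) + j·sin(-90.0°)) = 0 - j118 V
  V2 = 24·(cos(133.4°) + j·sin(133.4°)) = -16.49 + j17.44 V
  V3 = 8.25·(cos(-37.4°) + j·sin(-37.4°)) = 6.554 - j5.011 V
Step 2 — Sum components: V_total = -9.936 - j105.6 V.
Step 3 — Convert to polar: |V_total| = 106 V, ∠V_total = -95.4°.

V_total = 106∠-95.4° V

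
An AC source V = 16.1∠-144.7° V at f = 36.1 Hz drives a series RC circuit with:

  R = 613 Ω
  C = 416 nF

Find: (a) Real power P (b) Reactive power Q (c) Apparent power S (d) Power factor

Step 1 — Angular frequency: ω = 2π·f = 2π·36.1 = 226.8 rad/s.
Step 2 — Component impedances:
  R: Z = R = 613 Ω
  C: Z = 1/(jωC) = -j/(ω·C) = 0 - j1.06e+04 Ω
Step 3 — Series combination: Z_total = R + C = 613 - j1.06e+04 Ω = 1.062e+04∠-86.7° Ω.
Step 4 — Source phasor: V = 16.1∠-144.7° V = -13.14 - j9.304 V.
Step 5 — Current: I = V / Z = 0.0008035 - j0.001286 A = 0.001517∠-58.0° A.
Step 6 — Complex power: S = V·I* = 0.00141 - j0.02438 VA.
Step 7 — Real power: P = Re(S) = 0.00141 W.
Step 8 — Reactive power: Q = Im(S) = -0.02438 VAR.
Step 9 — Apparent power: |S| = 0.02442 VA.
Step 10 — Power factor: PF = P/|S| = 0.05775 (leading).

(a) P = 0.00141 W  (b) Q = -0.02438 VAR  (c) S = 0.02442 VA  (d) PF = 0.05775 (leading)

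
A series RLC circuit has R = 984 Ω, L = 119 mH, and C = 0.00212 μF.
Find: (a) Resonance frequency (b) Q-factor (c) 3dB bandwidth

Step 1 — Resonance condition Im(Z)=0 gives ω₀ = 1/√(LC).
Step 2 — ω₀ = 1/√(0.119·2.12e-09) = 6.296e+04 rad/s.
Step 3 — f₀ = ω₀/(2π) = 1.002e+04 Hz.
Step 4 — Series Q: Q = ω₀L/R = 6.296e+04·0.119/984 = 7.614.
Step 5 — 3dB bandwidth: Δω = ω₀/Q = 8269 rad/s; BW = Δω/(2π) = 1316 Hz.

(a) f₀ = 1.002e+04 Hz  (b) Q = 7.614  (c) BW = 1316 Hz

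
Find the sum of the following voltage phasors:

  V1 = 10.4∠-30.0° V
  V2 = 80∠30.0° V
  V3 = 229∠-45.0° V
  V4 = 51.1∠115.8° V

Step 1 — Convert each phasor to rectangular form:
  V1 = 10.4·(cos(-30.0°) + j·sin(-30.0°)) = 9.007 - j5.2 V
  V2 = 80·(cos(30.0°) + j·sin(30.0°)) = 69.28 + j40 V
  V3 = 229·(cos(-45.0°) + j·sin(-45.0°)) = 161.9 - j161.9 V
  V4 = 51.1·(cos(115.8°) + j·sin(115.8°)) = -22.24 + j46.01 V
Step 2 — Sum components: V_total = 218 - j81.12 V.
Step 3 — Convert to polar: |V_total| = 232.6 V, ∠V_total = -20.4°.

V_total = 232.6∠-20.4° V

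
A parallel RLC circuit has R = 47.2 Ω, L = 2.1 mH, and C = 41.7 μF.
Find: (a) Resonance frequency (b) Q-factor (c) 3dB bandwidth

Step 1 — Resonance: ω₀ = 1/√(LC) = 1/√(0.0021·4.17e-05) = 3379 rad/s.
Step 2 — f₀ = ω₀/(2π) = 537.8 Hz.
Step 3 — Parallel Q: Q = R/(ω₀L) = 47.2/(3379·0.0021) = 6.651.
Step 4 — Bandwidth: Δω = ω₀/Q = 508.1 rad/s; BW = Δω/(2π) = 80.86 Hz.

(a) f₀ = 537.8 Hz  (b) Q = 6.651  (c) BW = 80.86 Hz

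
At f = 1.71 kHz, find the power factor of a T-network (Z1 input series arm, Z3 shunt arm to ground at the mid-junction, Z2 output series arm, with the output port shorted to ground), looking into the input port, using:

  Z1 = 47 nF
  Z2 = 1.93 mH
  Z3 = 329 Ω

Step 1 — Angular frequency: ω = 2π·f = 2π·1710 = 1.074e+04 rad/s.
Step 2 — Component impedances:
  Z1: Z = 1/(jωC) = -j/(ω·C) = 0 - j1980 Ω
  Z2: Z = jωL = j·1.074e+04·0.00193 = 0 + j20.74 Ω
  Z3: Z = R = 329 Ω
Step 3 — With the output port shorted to ground, the output series arm Z2 runs from the junction to ground; the shunt arm Z3 also runs from the junction to ground. They appear in parallel: Z3 || Z2 = 1.302 + j20.65 Ω.
Step 4 — Series with input arm Z1: Z_in = Z1 + (Z3 || Z2) = 1.302 - j1960 Ω = 1960∠-90.0° Ω.
Step 5 — Power factor: PF = cos(φ) = Re(Z)/|Z| = 1.302/1960 = 0.0006643.
Step 6 — Type: Im(Z) = -1960 ⇒ leading (phase φ = -90.0°).

PF = 0.0006643 (leading, φ = -90.0°)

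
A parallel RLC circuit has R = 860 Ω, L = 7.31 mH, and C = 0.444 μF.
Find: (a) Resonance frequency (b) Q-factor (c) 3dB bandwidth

Step 1 — Resonance: ω₀ = 1/√(LC) = 1/√(0.00731·4.44e-07) = 1.755e+04 rad/s.
Step 2 — f₀ = ω₀/(2π) = 2794 Hz.
Step 3 — Parallel Q: Q = R/(ω₀L) = 860/(1.755e+04·0.00731) = 6.702.
Step 4 — Bandwidth: Δω = ω₀/Q = 2619 rad/s; BW = Δω/(2π) = 416.8 Hz.

(a) f₀ = 2794 Hz  (b) Q = 6.702  (c) BW = 416.8 Hz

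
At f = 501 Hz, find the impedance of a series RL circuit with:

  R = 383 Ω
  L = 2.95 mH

Step 1 — Angular frequency: ω = 2π·f = 2π·501 = 3148 rad/s.
Step 2 — Component impedances:
  R: Z = R = 383 Ω
  L: Z = jωL = j·3148·0.00295 = 0 + j9.286 Ω
Step 3 — Series combination: Z_total = R + L = 383 + j9.286 Ω = 383.1∠1.4° Ω.

Z = 383 + j9.286 Ω = 383.1∠1.4° Ω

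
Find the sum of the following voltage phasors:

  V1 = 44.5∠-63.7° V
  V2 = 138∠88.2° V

Step 1 — Convert each phasor to rectangular form:
  V1 = 44.5·(cos(-63.7°) + j·sin(-63.7°)) = 19.72 - j39.89 V
  V2 = 138·(cos(88.2°) + j·sin(88.2°)) = 4.335 + j137.9 V
Step 2 — Sum components: V_total = 24.05 + j98.04 V.
Step 3 — Convert to polar: |V_total| = 100.9 V, ∠V_total = 76.2°.

V_total = 100.9∠76.2° V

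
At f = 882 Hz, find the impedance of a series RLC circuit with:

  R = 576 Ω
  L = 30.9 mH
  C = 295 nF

Step 1 — Angular frequency: ω = 2π·f = 2π·882 = 5542 rad/s.
Step 2 — Component impedances:
  R: Z = R = 576 Ω
  L: Z = jωL = j·5542·0.0309 = 0 + j171.2 Ω
  C: Z = 1/(jωC) = -j/(ω·C) = 0 - j611.7 Ω
Step 3 — Series combination: Z_total = R + L + C = 576 - j440.4 Ω = 725.1∠-37.4° Ω.

Z = 576 - j440.4 Ω = 725.1∠-37.4° Ω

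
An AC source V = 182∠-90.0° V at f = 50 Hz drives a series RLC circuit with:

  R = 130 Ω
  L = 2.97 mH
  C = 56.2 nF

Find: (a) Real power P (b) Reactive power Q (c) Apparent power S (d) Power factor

Step 1 — Angular frequency: ω = 2π·f = 2π·50 = 314.2 rad/s.
Step 2 — Component impedances:
  R: Z = R = 130 Ω
  L: Z = jωL = j·314.2·0.00297 = 0 + j0.9331 Ω
  C: Z = 1/(jωC) = -j/(ω·C) = 0 - j5.664e+04 Ω
Step 3 — Series combination: Z_total = R + L + C = 130 - j5.664e+04 Ω = 5.664e+04∠-89.9° Ω.
Step 4 — Source phasor: V = 182∠-90.0° V = 0 - j182 V.
Step 5 — Current: I = V / Z = 0.003213 - j7.376e-06 A = 0.003213∠-0.1° A.
Step 6 — Complex power: S = V·I* = 0.001342 - j0.5848 VA.
Step 7 — Real power: P = Re(S) = 0.001342 W.
Step 8 — Reactive power: Q = Im(S) = -0.5848 VAR.
Step 9 — Apparent power: |S| = 0.5848 VA.
Step 10 — Power factor: PF = P/|S| = 0.002295 (leading).

(a) P = 0.001342 W  (b) Q = -0.5848 VAR  (c) S = 0.5848 VA  (d) PF = 0.002295 (leading)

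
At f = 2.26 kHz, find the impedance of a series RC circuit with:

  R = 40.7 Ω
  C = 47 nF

Step 1 — Angular frequency: ω = 2π·f = 2π·2260 = 1.42e+04 rad/s.
Step 2 — Component impedances:
  R: Z = R = 40.7 Ω
  C: Z = 1/(jωC) = -j/(ω·C) = 0 - j1498 Ω
Step 3 — Series combination: Z_total = R + C = 40.7 - j1498 Ω = 1499∠-88.4° Ω.

Z = 40.7 - j1498 Ω = 1499∠-88.4° Ω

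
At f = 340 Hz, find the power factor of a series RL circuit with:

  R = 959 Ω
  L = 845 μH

Step 1 — Angular frequency: ω = 2π·f = 2π·340 = 2136 rad/s.
Step 2 — Component impedances:
  R: Z = R = 959 Ω
  L: Z = jωL = j·2136·0.000845 = 0 + j1.805 Ω
Step 3 — Series combination: Z_total = R + L = 959 + j1.805 Ω = 959∠0.1° Ω.
Step 4 — Power factor: PF = cos(φ) = Re(Z)/|Z| = 959/959 = 1.
Step 5 — Type: Im(Z) = 1.805 ⇒ lagging (phase φ = 0.1°).

PF = 1 (lagging, φ = 0.1°)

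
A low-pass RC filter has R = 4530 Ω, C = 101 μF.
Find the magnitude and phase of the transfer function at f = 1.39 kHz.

Step 1 — Angular frequency: ω = 2π·1390 = 8734 rad/s.
Step 2 — Transfer function: H(jω) = 1/(1 + jωRC).
Step 3 — Denominator: 1 + jωRC = 1 + j·8734·4530·0.000101 = 1 + j3996.
Step 4 — H = 6.263e-08 - j0.0002503.
Step 5 — Magnitude: |H| = 0.0002503 (-72.0 dB); phase: φ = -90.0°.

|H| = 0.0002503 (-72.0 dB), φ = -90.0°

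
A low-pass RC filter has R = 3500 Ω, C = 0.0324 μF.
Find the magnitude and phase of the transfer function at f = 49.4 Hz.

Step 1 — Angular frequency: ω = 2π·49.4 = 310.4 rad/s.
Step 2 — Transfer function: H(jω) = 1/(1 + jωRC).
Step 3 — Denominator: 1 + jωRC = 1 + j·310.4·3500·3.24e-08 = 1 + j0.0352.
Step 4 — H = 0.9988 - j0.03515.
Step 5 — Magnitude: |H| = 0.9994 (-0.0 dB); phase: φ = -2.0°.

|H| = 0.9994 (-0.0 dB), φ = -2.0°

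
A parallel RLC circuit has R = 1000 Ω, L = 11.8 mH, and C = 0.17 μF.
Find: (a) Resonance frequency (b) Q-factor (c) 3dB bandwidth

Step 1 — Resonance: ω₀ = 1/√(LC) = 1/√(0.0118·1.7e-07) = 2.233e+04 rad/s.
Step 2 — f₀ = ω₀/(2π) = 3553 Hz.
Step 3 — Parallel Q: Q = R/(ω₀L) = 1000/(2.233e+04·0.0118) = 3.796.
Step 4 — Bandwidth: Δω = ω₀/Q = 5882 rad/s; BW = Δω/(2π) = 936.2 Hz.

(a) f₀ = 3553 Hz  (b) Q = 3.796  (c) BW = 936.2 Hz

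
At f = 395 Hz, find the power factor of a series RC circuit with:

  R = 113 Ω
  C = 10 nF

Step 1 — Angular frequency: ω = 2π·f = 2π·395 = 2482 rad/s.
Step 2 — Component impedances:
  R: Z = R = 113 Ω
  C: Z = 1/(jωC) = -j/(ω·C) = 0 - j4.029e+04 Ω
Step 3 — Series combination: Z_total = R + C = 113 - j4.029e+04 Ω = 4.029e+04∠-89.8° Ω.
Step 4 — Power factor: PF = cos(φ) = Re(Z)/|Z| = 113/40293 = 0.002804.
Step 5 — Type: Im(Z) = -4.029e+04 ⇒ leading (phase φ = -89.8°).

PF = 0.002804 (leading, φ = -89.8°)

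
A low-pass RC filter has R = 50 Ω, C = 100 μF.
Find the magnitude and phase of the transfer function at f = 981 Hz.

Step 1 — Angular frequency: ω = 2π·981 = 6164 rad/s.
Step 2 — Transfer function: H(jω) = 1/(1 + jωRC).
Step 3 — Denominator: 1 + jωRC = 1 + j·6164·50·0.0001 = 1 + j30.82.
Step 4 — H = 0.001052 - j0.03241.
Step 5 — Magnitude: |H| = 0.03243 (-29.8 dB); phase: φ = -88.1°.

|H| = 0.03243 (-29.8 dB), φ = -88.1°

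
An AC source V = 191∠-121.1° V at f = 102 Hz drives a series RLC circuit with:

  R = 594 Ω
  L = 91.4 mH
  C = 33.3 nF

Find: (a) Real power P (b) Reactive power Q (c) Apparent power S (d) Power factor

Step 1 — Angular frequency: ω = 2π·f = 2π·102 = 640.9 rad/s.
Step 2 — Component impedances:
  R: Z = R = 594 Ω
  L: Z = jωL = j·640.9·0.0914 = 0 + j58.58 Ω
  C: Z = 1/(jωC) = -j/(ω·C) = 0 - j4.686e+04 Ω
Step 3 — Series combination: Z_total = R + L + C = 594 - j4.68e+04 Ω = 4.68e+04∠-89.3° Ω.
Step 4 — Source phasor: V = 191∠-121.1° V = -98.66 - j163.5 V.
Step 5 — Current: I = V / Z = 0.003467 - j0.002152 A = 0.004081∠-31.8° A.
Step 6 — Complex power: S = V·I* = 0.009893 - j0.7794 VA.
Step 7 — Real power: P = Re(S) = 0.009893 W.
Step 8 — Reactive power: Q = Im(S) = -0.7794 VAR.
Step 9 — Apparent power: |S| = 0.7795 VA.
Step 10 — Power factor: PF = P/|S| = 0.01269 (leading).

(a) P = 0.009893 W  (b) Q = -0.7794 VAR  (c) S = 0.7795 VA  (d) PF = 0.01269 (leading)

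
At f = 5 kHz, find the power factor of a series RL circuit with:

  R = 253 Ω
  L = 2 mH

Step 1 — Angular frequency: ω = 2π·f = 2π·5000 = 3.142e+04 rad/s.
Step 2 — Component impedances:
  R: Z = R = 253 Ω
  L: Z = jωL = j·3.142e+04·0.002 = 0 + j62.83 Ω
Step 3 — Series combination: Z_total = R + L = 253 + j62.83 Ω = 260.7∠13.9° Ω.
Step 4 — Power factor: PF = cos(φ) = Re(Z)/|Z| = 253/260.7 = 0.9705.
Step 5 — Type: Im(Z) = 62.83 ⇒ lagging (phase φ = 13.9°).

PF = 0.9705 (lagging, φ = 13.9°)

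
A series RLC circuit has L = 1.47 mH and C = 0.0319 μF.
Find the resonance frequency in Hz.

Step 1 — Resonance condition Im(Z)=0 gives ω₀ = 1/√(LC).
Step 2 — ω₀ = 1/√(0.00147·3.19e-08) = 1.46e+05 rad/s.
Step 3 — f₀ = ω₀/(2π) = 2.324e+04 Hz.

f₀ = 2.324e+04 Hz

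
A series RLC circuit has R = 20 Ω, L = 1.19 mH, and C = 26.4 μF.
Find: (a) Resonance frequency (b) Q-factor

Step 1 — Resonance condition Im(Z)=0 gives ω₀ = 1/√(LC).
Step 2 — ω₀ = 1/√(0.00119·2.64e-05) = 5642 rad/s.
Step 3 — f₀ = ω₀/(2π) = 897.9 Hz.
Step 4 — Series Q: Q = ω₀L/R = 5642·0.00119/20 = 0.3357.

(a) f₀ = 897.9 Hz  (b) Q = 0.3357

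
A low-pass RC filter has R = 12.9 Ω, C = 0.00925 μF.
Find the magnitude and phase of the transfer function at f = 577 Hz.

Step 1 — Angular frequency: ω = 2π·577 = 3625 rad/s.
Step 2 — Transfer function: H(jω) = 1/(1 + jωRC).
Step 3 — Denominator: 1 + jωRC = 1 + j·3625·12.9·9.25e-09 = 1 + j0.0004326.
Step 4 — H = 1 - j0.0004326.
Step 5 — Magnitude: |H| = 1 (-0.0 dB); phase: φ = -0.0°.

|H| = 1 (-0.0 dB), φ = -0.0°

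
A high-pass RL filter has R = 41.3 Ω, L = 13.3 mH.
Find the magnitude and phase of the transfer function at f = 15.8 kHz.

Step 1 — Angular frequency: ω = 2π·1.58e+04 = 9.927e+04 rad/s.
Step 2 — Transfer function: H(jω) = jωL/(R + jωL).
Step 3 — Numerator jωL = j·1320; denominator R + jωL = 41.3 + j1320.
Step 4 — H = 0.999 + j0.03125.
Step 5 — Magnitude: |H| = 0.9995 (-0.0 dB); phase: φ = 1.8°.

|H| = 0.9995 (-0.0 dB), φ = 1.8°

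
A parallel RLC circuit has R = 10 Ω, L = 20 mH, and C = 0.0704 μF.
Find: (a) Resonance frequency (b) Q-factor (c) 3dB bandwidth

Step 1 — Resonance: ω₀ = 1/√(LC) = 1/√(0.02·7.04e-08) = 2.665e+04 rad/s.
Step 2 — f₀ = ω₀/(2π) = 4241 Hz.
Step 3 — Parallel Q: Q = R/(ω₀L) = 10/(2.665e+04·0.02) = 0.01876.
Step 4 — Bandwidth: Δω = ω₀/Q = 1.42e+06 rad/s; BW = Δω/(2π) = 2.261e+05 Hz.

(a) f₀ = 4241 Hz  (b) Q = 0.01876  (c) BW = 2.261e+05 Hz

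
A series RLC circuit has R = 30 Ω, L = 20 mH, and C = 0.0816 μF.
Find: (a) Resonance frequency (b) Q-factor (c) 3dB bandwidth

Step 1 — Resonance condition Im(Z)=0 gives ω₀ = 1/√(LC).
Step 2 — ω₀ = 1/√(0.02·8.16e-08) = 2.475e+04 rad/s.
Step 3 — f₀ = ω₀/(2π) = 3940 Hz.
Step 4 — Series Q: Q = ω₀L/R = 2.475e+04·0.02/30 = 16.5.
Step 5 — 3dB bandwidth: Δω = ω₀/Q = 1500 rad/s; BW = Δω/(2π) = 238.7 Hz.

(a) f₀ = 3940 Hz  (b) Q = 16.5  (c) BW = 238.7 Hz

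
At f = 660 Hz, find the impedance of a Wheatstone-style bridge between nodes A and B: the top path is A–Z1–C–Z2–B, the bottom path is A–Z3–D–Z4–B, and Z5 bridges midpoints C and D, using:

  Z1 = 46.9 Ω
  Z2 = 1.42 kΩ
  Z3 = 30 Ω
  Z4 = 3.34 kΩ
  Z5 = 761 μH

Step 1 — Angular frequency: ω = 2π·f = 2π·660 = 4147 rad/s.
Step 2 — Component impedances:
  Z1: Z = R = 46.9 Ω
  Z2: Z = R = 1420 Ω
  Z3: Z = R = 30 Ω
  Z4: Z = R = 3340 Ω
  Z5: Z = jωL = j·4147·0.000761 = 0 + j3.156 Ω
Step 3 — Bridge requires nodal analysis (the Z5 bridge couples midpoints C and D, so the two paths cannot be reduced to a simple series/parallel combination). Setting node B to ground and injecting 1 A at node A, the 3-node admittance system at A, C, D solves to V_A = Z_AB = 1015 + j0.3058 Ω = 1015∠0.0° Ω.

Z = 1015 + j0.3058 Ω = 1015∠0.0° Ω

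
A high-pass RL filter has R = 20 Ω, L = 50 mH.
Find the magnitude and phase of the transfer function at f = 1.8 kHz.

Step 1 — Angular frequency: ω = 2π·1800 = 1.131e+04 rad/s.
Step 2 — Transfer function: H(jω) = jωL/(R + jωL).
Step 3 — Numerator jωL = j·565.5; denominator R + jωL = 20 + j565.5.
Step 4 — H = 0.9988 + j0.03532.
Step 5 — Magnitude: |H| = 0.9994 (-0.0 dB); phase: φ = 2.0°.

|H| = 0.9994 (-0.0 dB), φ = 2.0°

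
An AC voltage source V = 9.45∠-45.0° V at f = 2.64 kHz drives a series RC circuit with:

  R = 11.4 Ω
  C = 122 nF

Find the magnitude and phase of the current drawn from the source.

Step 1 — Angular frequency: ω = 2π·f = 2π·2640 = 1.659e+04 rad/s.
Step 2 — Component impedances:
  R: Z = R = 11.4 Ω
  C: Z = 1/(jωC) = -j/(ω·C) = 0 - j494.1 Ω
Step 3 — Series combination: Z_total = R + C = 11.4 - j494.1 Ω = 494.3∠-88.7° Ω.
Step 4 — Source phasor: V = 9.45∠-45.0° V = 6.682 - j6.682 V.
Step 5 — Ohm's law: I = V / Z_total = (6.682 - j6.682) / (11.4 - j494.1) = 0.01383 + j0.0132 A.
Step 6 — Convert to polar: |I| = 0.01912 A, ∠I = 43.7°.

I = 0.01912∠43.7° A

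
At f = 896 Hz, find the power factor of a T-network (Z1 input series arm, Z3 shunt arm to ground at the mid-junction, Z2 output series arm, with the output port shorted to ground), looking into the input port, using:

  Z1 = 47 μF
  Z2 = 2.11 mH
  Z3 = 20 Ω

Step 1 — Angular frequency: ω = 2π·f = 2π·896 = 5630 rad/s.
Step 2 — Component impedances:
  Z1: Z = 1/(jωC) = -j/(ω·C) = 0 - j3.779 Ω
  Z2: Z = jωL = j·5630·0.00211 = 0 + j11.88 Ω
  Z3: Z = R = 20 Ω
Step 3 — With the output port shorted to ground, the output series arm Z2 runs from the junction to ground; the shunt arm Z3 also runs from the junction to ground. They appear in parallel: Z3 || Z2 = 5.215 + j8.781 Ω.
Step 4 — Series with input arm Z1: Z_in = Z1 + (Z3 || Z2) = 5.215 + j5.002 Ω = 7.226∠43.8° Ω.
Step 5 — Power factor: PF = cos(φ) = Re(Z)/|Z| = 5.215/7.226 = 0.7217.
Step 6 — Type: Im(Z) = 5.002 ⇒ lagging (phase φ = 43.8°).

PF = 0.7217 (lagging, φ = 43.8°)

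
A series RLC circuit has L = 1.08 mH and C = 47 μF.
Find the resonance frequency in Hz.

Step 1 — Resonance condition Im(Z)=0 gives ω₀ = 1/√(LC).
Step 2 — ω₀ = 1/√(0.00108·4.7e-05) = 4439 rad/s.
Step 3 — f₀ = ω₀/(2π) = 706.4 Hz.

f₀ = 706.4 Hz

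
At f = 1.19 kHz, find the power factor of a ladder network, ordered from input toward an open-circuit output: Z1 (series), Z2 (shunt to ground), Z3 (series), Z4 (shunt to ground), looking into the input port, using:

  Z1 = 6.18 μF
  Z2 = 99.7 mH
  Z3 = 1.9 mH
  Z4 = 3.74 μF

Step 1 — Angular frequency: ω = 2π·f = 2π·1190 = 7477 rad/s.
Step 2 — Component impedances:
  Z1: Z = 1/(jωC) = -j/(ω·C) = 0 - j21.64 Ω
  Z2: Z = jωL = j·7477·0.0997 = 0 + j745.5 Ω
  Z3: Z = jωL = j·7477·0.0019 = 0 + j14.21 Ω
  Z4: Z = 1/(jωC) = -j/(ω·C) = 0 - j35.76 Ω
Step 3 — Ladder network (open output): work backward from the far end, alternating series and parallel combinations. Z_in = 0 - j43.84 Ω = 43.84∠-90.0° Ω.
Step 4 — Power factor: PF = cos(φ) = Re(Z)/|Z| = 0/43.84 = 0.
Step 5 — Type: Im(Z) = -43.84 ⇒ leading (phase φ = -90.0°).

PF = 0 (leading, φ = -90.0°)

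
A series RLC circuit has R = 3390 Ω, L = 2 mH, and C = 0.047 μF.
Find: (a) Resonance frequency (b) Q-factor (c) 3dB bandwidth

Step 1 — Resonance condition Im(Z)=0 gives ω₀ = 1/√(LC).
Step 2 — ω₀ = 1/√(0.002·4.7e-08) = 1.031e+05 rad/s.
Step 3 — f₀ = ω₀/(2π) = 1.642e+04 Hz.
Step 4 — Series Q: Q = ω₀L/R = 1.031e+05·0.002/3390 = 0.06085.
Step 5 — 3dB bandwidth: Δω = ω₀/Q = 1.695e+06 rad/s; BW = Δω/(2π) = 2.698e+05 Hz.

(a) f₀ = 1.642e+04 Hz  (b) Q = 0.06085  (c) BW = 2.698e+05 Hz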